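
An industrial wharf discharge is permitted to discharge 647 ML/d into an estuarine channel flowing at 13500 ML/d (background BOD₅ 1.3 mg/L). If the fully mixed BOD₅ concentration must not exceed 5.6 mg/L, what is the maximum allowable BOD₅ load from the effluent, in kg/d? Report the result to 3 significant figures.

Mass balance at the limit: 13500·1.300 + 647.0·Cₑ = 14150·5.6 → Cₑ = 95.32 mg/L.
647.0 ML/d = 7.488 m³/s. Load = 7.488 m³/s × 95.32 g/m³ × 86 400 s/d = 61670 kg/d.

61700 kg/d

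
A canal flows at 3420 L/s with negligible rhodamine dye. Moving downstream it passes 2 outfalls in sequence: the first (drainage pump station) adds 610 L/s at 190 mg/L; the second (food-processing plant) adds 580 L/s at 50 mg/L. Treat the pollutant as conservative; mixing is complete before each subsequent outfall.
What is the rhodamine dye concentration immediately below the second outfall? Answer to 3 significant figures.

Outfall 1: combined Q = 4030 L/s; C = (3420·0 + 610.0·190.0)/4030 = 28.76 mg/L.
Outfall 2: combined Q = 4610 L/s; C = (4030·28.76 + 580.0·50.00)/4610 = 31.43 mg/L.

31.4 mg/L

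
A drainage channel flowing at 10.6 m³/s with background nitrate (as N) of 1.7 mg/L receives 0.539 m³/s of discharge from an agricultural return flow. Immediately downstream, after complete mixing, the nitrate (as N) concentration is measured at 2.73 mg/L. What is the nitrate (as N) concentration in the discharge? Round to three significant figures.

Mass balance: 10.60·1.700 + 0.5390·Cₑ = 11.14·2.730
→ Cₑ = (11.14·2.730 − 10.60·1.700) / 0.5390 = 22.99 mg/L.

23.0 mg/L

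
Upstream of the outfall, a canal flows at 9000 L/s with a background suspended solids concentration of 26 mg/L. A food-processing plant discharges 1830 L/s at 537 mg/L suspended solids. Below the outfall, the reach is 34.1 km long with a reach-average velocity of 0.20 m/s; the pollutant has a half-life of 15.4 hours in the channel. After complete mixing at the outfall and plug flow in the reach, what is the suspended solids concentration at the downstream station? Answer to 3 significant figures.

13.3 mg/L

Flow-weighted average: C = (9000·26.00 + 1830·537.0) / 10830 = 1217000/10830 = 112.3 mg/L.
Travel time t = 34.1·1000 / 0.20 = 170500 s = 47.36 h.
Half-life 15.4 h → k = ln 2 / 15.4 = 0.04501 h⁻¹ = 1.080 d⁻¹.
Decay over the reach: 112.3·exp(−kt) = 112.3·0.1186 = 13.33 mg/L.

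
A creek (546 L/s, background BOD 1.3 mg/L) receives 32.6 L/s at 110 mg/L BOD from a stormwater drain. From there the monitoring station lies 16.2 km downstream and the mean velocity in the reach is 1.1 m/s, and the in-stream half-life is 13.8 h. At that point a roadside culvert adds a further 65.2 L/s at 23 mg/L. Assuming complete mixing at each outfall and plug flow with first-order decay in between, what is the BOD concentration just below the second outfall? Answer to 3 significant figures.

7.76 mg/L

After mixing, C = (546.0·1.300 + 32.60·110.0) / 578.6 = 4296/578.6 = 7.424 mg/L; combined flow 578.6 L/s.
Travel time t = 16.2·1000 / 1.1 = 14730 s = 4.091 h.
Half-life 13.8 h → k = ln 2 / 13.8 = 0.05023 h⁻¹ = 1.205 d⁻¹.
After decay, C = 7.424 × e^(−kt) = 7.424 × 0.8143 = 6.045 mg/L.
Second outfall: C = (578.6·6.045 + 65.20·23.00)/643.8 = 7.762 mg/L.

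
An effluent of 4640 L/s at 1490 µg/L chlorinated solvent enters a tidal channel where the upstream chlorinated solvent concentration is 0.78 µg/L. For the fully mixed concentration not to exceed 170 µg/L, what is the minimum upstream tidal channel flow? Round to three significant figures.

Set C_mix = 170: (Q·0.7800 + 4640·1490) / (Q + 4640) = 170
→ Q = 4640·(1490 − 170)/(170 − 0.7800) = 36190 L/s.

36200 L/s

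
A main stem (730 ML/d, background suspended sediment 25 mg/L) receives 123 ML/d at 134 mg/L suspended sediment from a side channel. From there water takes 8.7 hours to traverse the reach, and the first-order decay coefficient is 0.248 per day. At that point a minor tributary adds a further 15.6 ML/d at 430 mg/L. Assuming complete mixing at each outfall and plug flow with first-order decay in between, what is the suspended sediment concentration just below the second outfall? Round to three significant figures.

Mixed concentration C = ΣQC/ΣQ = (730.0·25.00 + 123.0·134.0) / 853.0 = 34730/853.0 = 40.72 mg/L; combined flow 853.0 ML/d.
After decay, C = 40.72 × e^(−kt) = 40.72 × 0.9140 = 37.22 mg/L.
At the second outfall, C = (853.0·37.22 + 15.60·430.0) / (853.0 + 15.60) = 44.27 mg/L.

44.3 mg/L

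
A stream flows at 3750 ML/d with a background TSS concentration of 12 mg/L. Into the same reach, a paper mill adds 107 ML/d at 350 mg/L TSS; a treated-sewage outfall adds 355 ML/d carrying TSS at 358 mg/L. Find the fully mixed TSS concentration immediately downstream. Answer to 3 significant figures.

Flow-weighted average: C = (3750·12.00 + 107.0·350.0 + 355.0·358.0) / 4212 = 209500/4212 = 49.75 mg/L.

49.7 mg/L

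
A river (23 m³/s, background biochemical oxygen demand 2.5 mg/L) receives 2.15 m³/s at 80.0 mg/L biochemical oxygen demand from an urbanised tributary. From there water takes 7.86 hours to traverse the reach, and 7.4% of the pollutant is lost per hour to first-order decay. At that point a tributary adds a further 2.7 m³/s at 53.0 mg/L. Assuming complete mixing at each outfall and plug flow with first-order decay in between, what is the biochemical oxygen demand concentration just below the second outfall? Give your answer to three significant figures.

9.64 mg/L

Mass balance: C = (23.00·2.500 + 2.150·80.00) / 25.15 = 229.5/25.15 = 9.125 mg/L; combined flow 25.15 m³/s.
7.4%/h lost → k = −ln(1 − 0.074) = 0.07688 h⁻¹.
After decay, C = 9.125 × e^(−kt) = 9.125 × 0.5465 = 4.987 mg/L.
Second outfall: C = (25.15·4.987 + 2.700·53.00)/27.85 = 9.641 mg/L.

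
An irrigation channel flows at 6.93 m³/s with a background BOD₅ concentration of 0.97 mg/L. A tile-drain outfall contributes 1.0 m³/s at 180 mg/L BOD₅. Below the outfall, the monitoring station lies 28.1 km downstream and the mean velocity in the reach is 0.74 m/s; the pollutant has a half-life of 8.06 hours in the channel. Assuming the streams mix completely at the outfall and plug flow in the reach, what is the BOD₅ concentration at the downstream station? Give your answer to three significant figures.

After mixing, C = (6.930·0.9700 + 1.000·180.0) / 7.930 = 186.7/7.930 = 23.55 mg/L.
Travel time t = 28.1·1000 / 0.74 = 37970 s = 10.55 h.
Half-life 8.06 h → k = ln 2 / 8.06 = 0.08600 h⁻¹ = 2.064 d⁻¹.
Applying C = C₀e^(−kt): 23.55 × 0.4037 = 9.505 mg/L.

9.51 mg/L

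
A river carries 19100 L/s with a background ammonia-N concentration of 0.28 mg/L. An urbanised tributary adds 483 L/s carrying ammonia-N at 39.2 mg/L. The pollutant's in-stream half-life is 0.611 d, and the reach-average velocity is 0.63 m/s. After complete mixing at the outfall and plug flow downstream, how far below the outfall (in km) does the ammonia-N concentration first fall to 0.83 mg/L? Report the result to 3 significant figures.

19.3 km

Conservation of mass: C = (19100·0.2800 + 483.0·39.20) / 19580 = 24280/19580 = 1.240 mg/L.
Half-life 0.611 d → k = ln 2 / 0.611 = 1.134 d⁻¹.
Set 1.240·exp(−k·t) = 0.83 → t = ln(1.240/0.83)/k = 30570 s = 8.492 h.
Distance = v·t = 0.63·30570 = 19260 m = 19.26 km.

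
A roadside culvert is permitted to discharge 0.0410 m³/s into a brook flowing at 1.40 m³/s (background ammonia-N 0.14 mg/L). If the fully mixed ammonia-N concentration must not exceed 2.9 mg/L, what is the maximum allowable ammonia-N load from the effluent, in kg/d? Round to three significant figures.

344 kg/d

Mass balance at the limit: 1.400·0.1400 + 0.04100·Cₑ = 1.441·2.9 → Cₑ = 97.14 mg/L.
Load = 0.04100 m³/s × 97.14 g/m³ × 86 400 s/d = 344.1 kg/d.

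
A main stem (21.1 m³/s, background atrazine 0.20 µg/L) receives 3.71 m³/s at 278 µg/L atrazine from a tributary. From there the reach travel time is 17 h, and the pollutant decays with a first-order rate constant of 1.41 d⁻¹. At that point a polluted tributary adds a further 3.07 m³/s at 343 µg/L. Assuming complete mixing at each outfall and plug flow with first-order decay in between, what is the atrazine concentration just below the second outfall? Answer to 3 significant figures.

Mixed concentration C = ΣQC/ΣQ = (21.10·0.2000 + 3.710·278.0) / 24.81 = 1036/24.81 = 41.74 µg/L; combined flow 24.81 m³/s.
Applying C = C₀e^(−kt): 41.74 × 0.3683 = 15.37 µg/L.
At the second outfall, C = (24.81·15.37 + 3.070·343.0) / (24.81 + 3.070) = 51.45 µg/L.

51.5 µg/L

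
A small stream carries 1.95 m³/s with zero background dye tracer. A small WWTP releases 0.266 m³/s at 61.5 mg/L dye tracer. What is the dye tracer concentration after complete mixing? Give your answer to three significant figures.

Mass balance: C = (1.950·0 + 0.2660·61.50) / 2.216 = 16.36/2.216 = 7.382 mg/L.

7.38 mg/L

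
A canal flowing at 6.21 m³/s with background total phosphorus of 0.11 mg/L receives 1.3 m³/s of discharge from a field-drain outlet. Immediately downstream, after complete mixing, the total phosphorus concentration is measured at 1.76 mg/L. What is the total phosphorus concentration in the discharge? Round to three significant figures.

9.64 mg/L

Mass balance: 6.210·0.1100 + 1.300·Cₑ = 7.510·1.760
→ Cₑ = (7.510·1.760 − 6.210·0.1100) / 1.300 = 9.642 mg/L.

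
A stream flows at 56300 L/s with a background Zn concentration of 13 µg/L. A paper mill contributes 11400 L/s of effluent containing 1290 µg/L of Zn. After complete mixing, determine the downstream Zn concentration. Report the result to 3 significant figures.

228 µg/L

Mixed concentration C = ΣQC/ΣQ = (56300·13.00 + 11400·1290) / 67700 = 15440000/67700 = 228.0 µg/L.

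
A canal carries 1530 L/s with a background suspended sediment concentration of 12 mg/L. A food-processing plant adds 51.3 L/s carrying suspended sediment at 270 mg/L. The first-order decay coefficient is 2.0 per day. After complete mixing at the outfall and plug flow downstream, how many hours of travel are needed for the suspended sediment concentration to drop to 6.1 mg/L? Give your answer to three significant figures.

14.5 h

Conservation of mass: C = (1530·12.00 + 51.30·270.0) / 1581 = 32210/1581 = 20.37 mg/L.
20.37·exp(−k·t) = 6.1 → t = ln(20.37/6.1)/k = 52090 s = 14.47 h.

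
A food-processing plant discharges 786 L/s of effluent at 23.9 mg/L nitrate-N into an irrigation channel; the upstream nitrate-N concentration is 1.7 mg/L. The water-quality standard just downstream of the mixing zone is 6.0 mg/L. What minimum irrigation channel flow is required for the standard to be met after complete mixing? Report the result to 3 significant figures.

3270 L/s

Set C_mix = 6.0: (Q·1.700 + 786.0·23.90) / (Q + 786.0) = 6.0
→ Q = 786.0·(23.90 − 6.0)/(6.0 − 1.700) = 3272 L/s.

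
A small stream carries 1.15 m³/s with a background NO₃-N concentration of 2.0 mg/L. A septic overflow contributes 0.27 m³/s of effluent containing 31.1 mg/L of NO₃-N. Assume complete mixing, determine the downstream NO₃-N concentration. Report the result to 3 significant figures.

7.53 mg/L

Mass balance: C = (1.150·2.000 + 0.2700·31.10) / 1.420 = 10.70/1.420 = 7.533 mg/L.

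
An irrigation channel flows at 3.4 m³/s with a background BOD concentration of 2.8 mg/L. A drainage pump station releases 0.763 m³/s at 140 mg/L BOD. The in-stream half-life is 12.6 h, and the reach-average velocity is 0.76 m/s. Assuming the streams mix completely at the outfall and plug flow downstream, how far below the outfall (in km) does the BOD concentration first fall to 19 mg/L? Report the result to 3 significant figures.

Mass balance: C = (3.400·2.800 + 0.7630·140.0) / 4.163 = 116.3/4.163 = 27.95 mg/L.
Half-life 12.6 h → k = ln 2 / 12.6 = 0.05501 h⁻¹ = 1.320 d⁻¹.
Set 27.95·exp(−k·t) = 19 → t = ln(27.95/19)/k = 25250 s = 7.014 h.
Distance = v·t = 0.76·25250 = 19190 m = 19.19 km.

19.2 km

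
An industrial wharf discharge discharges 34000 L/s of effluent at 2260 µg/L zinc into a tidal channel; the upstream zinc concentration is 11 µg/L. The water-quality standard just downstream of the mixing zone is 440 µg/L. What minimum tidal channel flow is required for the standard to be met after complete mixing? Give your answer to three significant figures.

Set C_mix = 440: (Q·11.00 + 34000·2260) / (Q + 34000) = 440
→ Q = 34000·(2260 − 440)/(440 − 11.00) = 144200 L/s.

144000 L/s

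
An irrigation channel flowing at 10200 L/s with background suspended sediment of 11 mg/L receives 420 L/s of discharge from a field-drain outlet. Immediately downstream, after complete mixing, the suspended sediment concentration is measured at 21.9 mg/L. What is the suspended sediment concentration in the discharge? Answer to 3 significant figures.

Mass balance: 10200·11.00 + 420.0·Cₑ = 10620·21.90
→ Cₑ = (10620·21.90 − 10200·11.00) / 420.0 = 286.6 mg/L.

287 mg/L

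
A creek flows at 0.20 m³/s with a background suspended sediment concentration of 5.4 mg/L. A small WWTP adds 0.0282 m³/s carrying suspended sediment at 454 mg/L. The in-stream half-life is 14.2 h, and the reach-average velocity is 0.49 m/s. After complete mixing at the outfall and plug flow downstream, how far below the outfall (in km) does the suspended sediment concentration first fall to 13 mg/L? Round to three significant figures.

Mixed concentration C = ΣQC/ΣQ = (0.2000·5.400 + 0.02820·454.0) / 0.2282 = 13.88/0.2282 = 60.84 mg/L.
Half-life 14.2 h → k = ln 2 / 14.2 = 0.04881 h⁻¹ = 1.172 d⁻¹.
Set 60.84·exp(−k·t) = 13 → t = ln(60.84/13)/k = 113800 s = 31.62 h.
Distance = v·t = 0.49·113800 = 55770 m = 55.77 km.

55.8 km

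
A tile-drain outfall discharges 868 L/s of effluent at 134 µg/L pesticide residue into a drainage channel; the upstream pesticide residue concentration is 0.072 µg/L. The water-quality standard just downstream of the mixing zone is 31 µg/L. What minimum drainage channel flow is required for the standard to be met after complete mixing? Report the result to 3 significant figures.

Set C_mix = 31: (Q·0.07200 + 868.0·134.0) / (Q + 868.0) = 31
→ Q = 868.0·(134.0 − 31)/(31 − 0.07200) = 2891 L/s.

2890 L/s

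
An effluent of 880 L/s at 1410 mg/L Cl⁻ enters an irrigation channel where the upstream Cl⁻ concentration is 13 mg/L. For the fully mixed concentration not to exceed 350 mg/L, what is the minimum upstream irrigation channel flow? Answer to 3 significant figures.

2770 L/s

Set C_mix = 350: (Q·13.00 + 880.0·1410) / (Q + 880.0) = 350
→ Q = 880.0·(1410 − 350)/(350 − 13.00) = 2768 L/s.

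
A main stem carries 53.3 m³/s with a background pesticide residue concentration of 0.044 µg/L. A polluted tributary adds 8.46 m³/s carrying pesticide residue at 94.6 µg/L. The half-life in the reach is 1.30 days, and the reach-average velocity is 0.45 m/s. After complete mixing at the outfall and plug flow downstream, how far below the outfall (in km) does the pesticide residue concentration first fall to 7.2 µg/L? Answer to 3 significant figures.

Mass balance: C = (53.30·0.04400 + 8.460·94.60) / 61.76 = 802.7/61.76 = 13.00 µg/L.
Half-life 1.30 d → k = ln 2 / 1.30 = 0.5332 d⁻¹.
Set 13.00·exp(−k·t) = 7.2 → t = ln(13.00/7.2)/k = 95700 s = 26.58 h.
Distance = v·t = 0.45·95700 = 43070 m = 43.07 km.

43.1 km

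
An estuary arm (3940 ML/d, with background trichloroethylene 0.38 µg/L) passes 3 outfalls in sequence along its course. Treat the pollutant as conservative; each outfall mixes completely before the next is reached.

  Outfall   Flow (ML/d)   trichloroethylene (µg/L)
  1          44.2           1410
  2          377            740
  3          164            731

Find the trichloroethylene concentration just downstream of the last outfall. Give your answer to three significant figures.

Outfall 1: combined Q = 3984 ML/d; C = (3940·0.3800 + 44.20·1410)/3984 = 16.02 µg/L.
Outfall 2: combined Q = 4361 ML/d; C = (3984·16.02 + 377.0·740.0)/4361 = 78.60 µg/L.
Outfall 3: combined Q = 4525 ML/d; C = (4361·78.60 + 164.0·731.0)/4525 = 102.2 µg/L.

102 µg/L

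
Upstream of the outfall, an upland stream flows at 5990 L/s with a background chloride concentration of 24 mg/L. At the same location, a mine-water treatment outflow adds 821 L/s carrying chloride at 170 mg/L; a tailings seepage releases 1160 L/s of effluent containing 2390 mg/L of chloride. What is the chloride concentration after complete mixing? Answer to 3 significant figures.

383 mg/L

Flow-weighted average: C = (5990·24.00 + 821.0·170.0 + 1160·2390) / 7971 = 3056000/7971 = 383.4 mg/L.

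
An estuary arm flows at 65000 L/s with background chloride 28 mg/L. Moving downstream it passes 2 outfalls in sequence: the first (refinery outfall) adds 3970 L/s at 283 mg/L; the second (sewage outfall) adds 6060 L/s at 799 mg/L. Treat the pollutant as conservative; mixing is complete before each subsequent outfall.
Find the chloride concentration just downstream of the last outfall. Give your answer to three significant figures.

Below outfall 1: Q → 68970 L/s, C = (65000·28.00 + 3970·283.0)/68970 = 42.68 mg/L.
Below outfall 2: Q → 75030 L/s, C = (68970·42.68 + 6060·799.0)/75030 = 103.8 mg/L.

104 mg/L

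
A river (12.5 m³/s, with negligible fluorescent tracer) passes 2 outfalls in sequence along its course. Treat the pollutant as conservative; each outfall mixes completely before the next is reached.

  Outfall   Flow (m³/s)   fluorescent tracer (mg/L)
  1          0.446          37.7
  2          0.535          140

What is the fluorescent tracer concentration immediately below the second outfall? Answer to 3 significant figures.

Below outfall 1: Q → 12.95 m³/s, C = (12.50·0 + 0.4460·37.70)/12.95 = 1.299 mg/L.
Below outfall 2: Q → 13.48 m³/s, C = (12.95·1.299 + 0.5350·140.0)/13.48 = 6.803 mg/L.

6.80 mg/L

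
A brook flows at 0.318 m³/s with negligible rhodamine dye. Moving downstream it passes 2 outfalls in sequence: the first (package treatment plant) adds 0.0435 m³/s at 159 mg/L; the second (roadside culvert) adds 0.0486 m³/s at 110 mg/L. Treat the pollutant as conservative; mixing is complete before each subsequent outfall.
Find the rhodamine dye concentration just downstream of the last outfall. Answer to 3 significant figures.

29.9 mg/L

Below outfall 1: Q → 0.3615 m³/s, C = (0.3180·0 + 0.04350·159.0)/0.3615 = 19.13 mg/L.
Below outfall 2: Q → 0.4101 m³/s, C = (0.3615·19.13 + 0.04860·110.0)/0.4101 = 29.90 mg/L.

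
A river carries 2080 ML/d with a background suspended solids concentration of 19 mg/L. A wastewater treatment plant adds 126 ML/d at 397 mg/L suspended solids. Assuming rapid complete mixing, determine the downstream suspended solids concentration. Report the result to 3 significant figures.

40.6 mg/L

Mixed concentration C = ΣQC/ΣQ = (2080·19.00 + 126.0·397.0) / 2206 = 89540/2206 = 40.59 mg/L.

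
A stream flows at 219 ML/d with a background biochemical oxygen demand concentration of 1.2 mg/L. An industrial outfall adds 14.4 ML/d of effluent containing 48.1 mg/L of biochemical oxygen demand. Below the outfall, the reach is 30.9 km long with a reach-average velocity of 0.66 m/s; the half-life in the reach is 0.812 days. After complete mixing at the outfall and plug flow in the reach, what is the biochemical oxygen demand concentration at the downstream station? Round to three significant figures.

2.58 mg/L

Mixed concentration C = ΣQC/ΣQ = (219.0·1.200 + 14.40·48.10) / 233.4 = 955.4/233.4 = 4.094 mg/L.
Travel time t = 30.9·1000 / 0.66 = 46820 s = 13.01 h.
Half-life 0.812 d → k = ln 2 / 0.812 = 0.8536 d⁻¹.
Applying C = C₀e^(−kt): 4.094 × 0.6297 = 2.578 mg/L.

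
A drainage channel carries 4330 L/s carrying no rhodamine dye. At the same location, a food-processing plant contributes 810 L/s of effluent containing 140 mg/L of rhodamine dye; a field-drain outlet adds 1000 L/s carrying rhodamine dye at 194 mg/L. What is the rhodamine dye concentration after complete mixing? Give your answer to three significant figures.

Mass balance: C = (4330·0 + 810.0·140.0 + 1000·194.0) / 6140 = 307400/6140 = 50.07 mg/L.

50.1 mg/L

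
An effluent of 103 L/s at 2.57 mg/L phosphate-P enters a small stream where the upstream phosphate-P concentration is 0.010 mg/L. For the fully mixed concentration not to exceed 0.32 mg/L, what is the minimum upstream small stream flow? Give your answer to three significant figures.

748 L/s

Set C_mix = 0.32: (Q·0.01000 + 103.0·2.570) / (Q + 103.0) = 0.32
→ Q = 103.0·(2.570 − 0.32)/(0.32 − 0.01000) = 747.6 L/s.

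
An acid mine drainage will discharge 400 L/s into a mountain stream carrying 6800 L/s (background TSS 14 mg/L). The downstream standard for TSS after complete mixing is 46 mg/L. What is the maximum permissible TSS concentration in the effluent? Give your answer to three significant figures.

At the limit, (Qr·Cr + Qe·Cₑ)/(Qr + Qe) = 46:
Cₑ = (7200·46 − 6800·14.00) / 400.0 = 590.0 mg/L.

590 mg/L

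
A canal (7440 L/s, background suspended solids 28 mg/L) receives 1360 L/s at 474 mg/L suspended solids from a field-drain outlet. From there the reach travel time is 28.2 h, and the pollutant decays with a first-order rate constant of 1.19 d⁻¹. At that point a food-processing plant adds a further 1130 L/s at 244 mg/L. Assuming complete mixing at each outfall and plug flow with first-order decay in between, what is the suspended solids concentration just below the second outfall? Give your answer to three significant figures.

49.0 mg/L

Mass balance: C = (7440·28.00 + 1360·474.0) / 8800 = 853000/8800 = 96.93 mg/L; combined flow 8800 L/s.
Decay over the reach: 96.93·exp(−kt) = 96.93·0.2470 = 23.94 mg/L.
Second outfall: C = (8800·23.94 + 1130·244.0)/9930 = 48.99 mg/L.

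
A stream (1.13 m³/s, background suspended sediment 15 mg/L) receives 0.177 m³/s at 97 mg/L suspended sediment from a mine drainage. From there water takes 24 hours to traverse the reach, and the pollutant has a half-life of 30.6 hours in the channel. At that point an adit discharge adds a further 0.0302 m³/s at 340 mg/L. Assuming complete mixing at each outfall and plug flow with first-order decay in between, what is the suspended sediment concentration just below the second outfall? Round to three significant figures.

Flow-weighted average: C = (1.130·15.00 + 0.1770·97.00) / 1.307 = 34.12/1.307 = 26.10 mg/L; combined flow 1.307 m³/s.
Half-life 30.6 h → k = ln 2 / 30.6 = 0.02265 h⁻¹ = 0.5436 d⁻¹.
Decay over the reach: 26.10·exp(−kt) = 26.10·0.5806 = 15.16 mg/L.
At the second outfall, C = (1.307·15.16 + 0.03020·340.0) / (1.307 + 0.03020) = 22.49 mg/L.

22.5 mg/L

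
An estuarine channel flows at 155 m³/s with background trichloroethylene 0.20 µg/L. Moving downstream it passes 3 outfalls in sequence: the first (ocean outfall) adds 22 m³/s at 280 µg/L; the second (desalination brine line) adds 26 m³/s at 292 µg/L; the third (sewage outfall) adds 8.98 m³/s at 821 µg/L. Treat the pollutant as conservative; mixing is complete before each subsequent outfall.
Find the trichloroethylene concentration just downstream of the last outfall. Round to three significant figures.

99.8 µg/L

After outfall 1: Q = 155.0 + 22.00 = 177.0 m³/s; C = (155.0·0.2000 + 22.00·280.0)/177.0 = 34.98 µg/L.
After outfall 2: Q = 177.0 + 26.00 = 203.0 m³/s; C = (177.0·34.98 + 26.00·292.0)/203.0 = 67.90 µg/L.
After outfall 3: Q = 203.0 + 8.980 = 212.0 m³/s; C = (203.0·67.90 + 8.980·821.0)/212.0 = 99.80 µg/L.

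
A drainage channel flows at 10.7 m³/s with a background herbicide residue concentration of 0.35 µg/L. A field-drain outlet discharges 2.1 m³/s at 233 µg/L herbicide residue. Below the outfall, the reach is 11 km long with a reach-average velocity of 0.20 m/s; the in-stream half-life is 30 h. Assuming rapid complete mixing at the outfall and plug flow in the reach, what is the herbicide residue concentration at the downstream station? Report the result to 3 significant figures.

27.1 µg/L

After mixing, C = (10.70·0.3500 + 2.100·233.0) / 12.80 = 493.0/12.80 = 38.52 µg/L.
Travel time t = 11·1000 / 0.20 = 55000 s = 15.28 h.
Half-life 30 h → k = ln 2 / 30 = 0.02310 h⁻¹ = 0.5545 d⁻¹.
Decay over the reach: 38.52·exp(−kt) = 38.52·0.7026 = 27.06 µg/L.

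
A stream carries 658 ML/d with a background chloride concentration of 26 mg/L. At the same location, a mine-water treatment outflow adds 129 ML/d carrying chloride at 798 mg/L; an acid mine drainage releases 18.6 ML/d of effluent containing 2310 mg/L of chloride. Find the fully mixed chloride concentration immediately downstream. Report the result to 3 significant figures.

After mixing, C = (658.0·26.00 + 129.0·798.0 + 18.60·2310) / 805.6 = 163000/805.6 = 202.4 mg/L.

202 mg/L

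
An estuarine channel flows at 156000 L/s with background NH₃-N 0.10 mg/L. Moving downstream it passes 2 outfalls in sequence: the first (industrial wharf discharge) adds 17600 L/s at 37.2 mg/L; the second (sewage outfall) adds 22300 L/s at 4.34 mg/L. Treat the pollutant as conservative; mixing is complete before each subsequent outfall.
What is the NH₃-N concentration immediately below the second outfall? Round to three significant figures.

Outfall 1: combined Q = 173600 L/s; C = (156000·0.1000 + 17600·37.20)/173600 = 3.861 mg/L.
Outfall 2: combined Q = 195900 L/s; C = (173600·3.861 + 22300·4.340)/195900 = 3.916 mg/L.

3.92 mg/L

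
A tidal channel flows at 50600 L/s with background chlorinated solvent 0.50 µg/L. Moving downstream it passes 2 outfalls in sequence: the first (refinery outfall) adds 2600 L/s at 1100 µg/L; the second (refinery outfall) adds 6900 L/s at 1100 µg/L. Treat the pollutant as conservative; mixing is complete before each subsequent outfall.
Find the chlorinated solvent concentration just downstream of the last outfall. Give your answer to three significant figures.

Outfall 1: combined Q = 53200 L/s; C = (50600·0.5000 + 2600·1100)/53200 = 54.23 µg/L.
Outfall 2: combined Q = 60100 L/s; C = (53200·54.23 + 6900·1100)/60100 = 174.3 µg/L.

174 µg/L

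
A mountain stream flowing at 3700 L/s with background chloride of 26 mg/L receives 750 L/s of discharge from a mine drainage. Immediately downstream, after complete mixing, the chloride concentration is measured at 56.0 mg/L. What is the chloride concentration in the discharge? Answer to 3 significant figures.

204 mg/L

Mass balance: 3700·26.00 + 750.0·Cₑ = 4450·56.00
→ Cₑ = (4450·56.00 − 3700·26.00) / 750.0 = 204.0 mg/L.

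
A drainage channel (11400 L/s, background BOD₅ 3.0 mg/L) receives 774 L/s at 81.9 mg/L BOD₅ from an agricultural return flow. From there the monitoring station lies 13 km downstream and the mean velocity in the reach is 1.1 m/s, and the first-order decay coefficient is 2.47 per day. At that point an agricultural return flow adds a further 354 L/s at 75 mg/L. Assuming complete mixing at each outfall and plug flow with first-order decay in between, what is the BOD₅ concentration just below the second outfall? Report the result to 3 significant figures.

After mixing, C = (11400·3.000 + 774.0·81.90) / 12170 = 97590/12170 = 8.016 mg/L; combined flow 12170 L/s.
Travel time t = 13·1000 / 1.1 = 11820 s = 3.283 h.
First-order decay: C = 8.016·exp(−k·t) = 8.016·0.7133 = 5.718 mg/L.
Second outfall: C = (12170·5.718 + 354.0·75.00)/12530 = 7.676 mg/L.

7.68 mg/L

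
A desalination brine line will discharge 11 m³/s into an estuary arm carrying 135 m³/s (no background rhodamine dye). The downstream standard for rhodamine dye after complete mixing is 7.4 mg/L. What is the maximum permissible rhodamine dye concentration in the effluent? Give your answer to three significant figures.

98.2 mg/L

At the limit, (Qr·Cr + Qe·Cₑ)/(Qr + Qe) = 7.4:
Cₑ = (146.0·7.4 − 135.0·0) / 11.00 = 98.22 mg/L.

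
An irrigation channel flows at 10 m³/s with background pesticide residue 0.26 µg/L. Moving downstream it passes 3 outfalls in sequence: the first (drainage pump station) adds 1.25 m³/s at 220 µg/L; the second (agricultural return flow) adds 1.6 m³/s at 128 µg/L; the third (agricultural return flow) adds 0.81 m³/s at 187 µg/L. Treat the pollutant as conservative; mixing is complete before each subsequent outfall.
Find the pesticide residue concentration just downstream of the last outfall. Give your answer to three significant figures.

Outfall 1: combined Q = 11.25 m³/s; C = (10.00·0.2600 + 1.250·220.0)/11.25 = 24.68 µg/L.
Outfall 2: combined Q = 12.85 m³/s; C = (11.25·24.68 + 1.600·128.0)/12.85 = 37.54 µg/L.
Outfall 3: combined Q = 13.66 m³/s; C = (12.85·37.54 + 0.8100·187.0)/13.66 = 46.40 µg/L.

46.4 µg/L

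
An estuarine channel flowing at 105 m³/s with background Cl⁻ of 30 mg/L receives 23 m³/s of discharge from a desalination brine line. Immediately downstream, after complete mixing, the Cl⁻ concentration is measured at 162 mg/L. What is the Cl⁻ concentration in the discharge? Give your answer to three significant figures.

Mass balance: 105.0·30.00 + 23.00·Cₑ = 128.0·162.0
→ Cₑ = (128.0·162.0 − 105.0·30.00) / 23.00 = 764.6 mg/L.

765 mg/L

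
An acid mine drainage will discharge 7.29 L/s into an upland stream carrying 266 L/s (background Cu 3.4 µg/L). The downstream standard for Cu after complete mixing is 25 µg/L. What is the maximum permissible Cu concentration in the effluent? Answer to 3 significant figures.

At the limit, (Qr·Cr + Qe·Cₑ)/(Qr + Qe) = 25:
Cₑ = (273.3·25 − 266.0·3.400) / 7.290 = 813.1 µg/L.

813 µg/L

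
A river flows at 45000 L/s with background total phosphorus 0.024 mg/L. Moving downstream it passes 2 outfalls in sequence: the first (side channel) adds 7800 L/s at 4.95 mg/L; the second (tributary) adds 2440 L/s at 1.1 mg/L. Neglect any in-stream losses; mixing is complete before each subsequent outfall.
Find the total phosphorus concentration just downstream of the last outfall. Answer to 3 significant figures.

Below outfall 1: Q → 52800 L/s, C = (45000·0.02400 + 7800·4.950)/52800 = 0.7517 mg/L.
Below outfall 2: Q → 55240 L/s, C = (52800·0.7517 + 2440·1.100)/55240 = 0.7671 mg/L.

0.767 mg/L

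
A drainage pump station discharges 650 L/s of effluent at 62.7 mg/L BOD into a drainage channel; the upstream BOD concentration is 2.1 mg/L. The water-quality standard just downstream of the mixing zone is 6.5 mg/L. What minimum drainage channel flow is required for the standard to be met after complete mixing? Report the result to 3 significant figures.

8300 L/s

Set C_mix = 6.5: (Q·2.100 + 650.0·62.70) / (Q + 650.0) = 6.5
→ Q = 650.0·(62.70 − 6.5)/(6.5 − 2.100) = 8302 L/s.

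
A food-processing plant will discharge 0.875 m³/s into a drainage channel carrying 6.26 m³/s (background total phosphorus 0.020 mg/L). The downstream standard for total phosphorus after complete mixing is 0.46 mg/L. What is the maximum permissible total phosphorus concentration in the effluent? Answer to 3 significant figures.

At the limit, (Qr·Cr + Qe·Cₑ)/(Qr + Qe) = 0.46:
Cₑ = (7.135·0.46 − 6.260·0.02000) / 0.8750 = 3.608 mg/L.

3.61 mg/L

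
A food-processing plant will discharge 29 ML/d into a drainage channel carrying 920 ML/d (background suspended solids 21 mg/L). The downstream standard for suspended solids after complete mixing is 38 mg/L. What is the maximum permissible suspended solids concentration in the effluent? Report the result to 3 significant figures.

At the limit, (Qr·Cr + Qe·Cₑ)/(Qr + Qe) = 38:
Cₑ = (949.0·38 − 920.0·21.00) / 29.00 = 577.3 mg/L.

577 mg/L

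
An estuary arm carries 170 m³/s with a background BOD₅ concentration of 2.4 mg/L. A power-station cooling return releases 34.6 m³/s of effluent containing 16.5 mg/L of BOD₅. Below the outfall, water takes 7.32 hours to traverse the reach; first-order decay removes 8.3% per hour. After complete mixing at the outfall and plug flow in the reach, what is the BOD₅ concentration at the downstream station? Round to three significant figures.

2.54 mg/L

Mass balance: C = (170.0·2.400 + 34.60·16.50) / 204.6 = 978.9/204.6 = 4.784 mg/L.
8.3%/h lost → k = −ln(1 − 0.083) = 0.08665 h⁻¹.
Decay over the reach: 4.784·exp(−kt) = 4.784·0.5303 = 2.537 mg/L.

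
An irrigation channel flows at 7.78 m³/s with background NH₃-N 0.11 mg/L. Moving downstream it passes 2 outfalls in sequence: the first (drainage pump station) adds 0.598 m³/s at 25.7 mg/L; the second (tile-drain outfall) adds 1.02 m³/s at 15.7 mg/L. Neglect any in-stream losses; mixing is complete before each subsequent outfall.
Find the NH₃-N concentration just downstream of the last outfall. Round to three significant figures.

3.43 mg/L

Outfall 1: combined Q = 8.378 m³/s; C = (7.780·0.1100 + 0.5980·25.70)/8.378 = 1.937 mg/L.
Outfall 2: combined Q = 9.398 m³/s; C = (8.378·1.937 + 1.020·15.70)/9.398 = 3.430 mg/L.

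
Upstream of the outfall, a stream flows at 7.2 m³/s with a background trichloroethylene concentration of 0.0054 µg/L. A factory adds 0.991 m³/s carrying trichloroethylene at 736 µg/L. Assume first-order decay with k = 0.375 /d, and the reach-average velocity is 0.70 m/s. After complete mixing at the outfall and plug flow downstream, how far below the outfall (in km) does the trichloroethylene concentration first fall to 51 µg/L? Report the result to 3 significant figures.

Mixed concentration C = ΣQC/ΣQ = (7.200·0.005400 + 0.9910·736.0) / 8.191 = 729.4/8.191 = 89.05 µg/L.
Set 89.05·exp(−k·t) = 51 → t = ln(89.05/51)/k = 128400 s = 35.67 h.
Distance = v·t = 0.70·128400 = 89890 m = 89.89 km.

89.9 km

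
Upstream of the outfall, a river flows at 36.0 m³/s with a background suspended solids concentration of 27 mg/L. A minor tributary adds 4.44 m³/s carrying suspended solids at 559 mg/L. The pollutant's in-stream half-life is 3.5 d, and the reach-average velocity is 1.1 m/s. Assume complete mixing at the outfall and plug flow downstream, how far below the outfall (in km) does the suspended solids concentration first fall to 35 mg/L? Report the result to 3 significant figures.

Mass balance: C = (36.00·27.00 + 4.440·559.0) / 40.44 = 3454/40.44 = 85.41 mg/L.
Half-life 3.5 d → k = ln 2 / 3.5 = 0.1980 d⁻¹.
Set 85.41·exp(−k·t) = 35 → t = ln(85.41/35)/k = 389200 s = 108.1 h.
Distance = v·t = 1.1·389200 = 428100 m = 428.1 km.

428 km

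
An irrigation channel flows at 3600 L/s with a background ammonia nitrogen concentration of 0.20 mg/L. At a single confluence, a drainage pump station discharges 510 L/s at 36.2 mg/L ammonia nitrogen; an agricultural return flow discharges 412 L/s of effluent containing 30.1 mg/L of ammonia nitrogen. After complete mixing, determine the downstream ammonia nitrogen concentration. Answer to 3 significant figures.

6.98 mg/L

Mixed concentration C = ΣQC/ΣQ = (3600·0.2000 + 510.0·36.20 + 412.0·30.10) / 4522 = 31580/4522 = 6.984 mg/L.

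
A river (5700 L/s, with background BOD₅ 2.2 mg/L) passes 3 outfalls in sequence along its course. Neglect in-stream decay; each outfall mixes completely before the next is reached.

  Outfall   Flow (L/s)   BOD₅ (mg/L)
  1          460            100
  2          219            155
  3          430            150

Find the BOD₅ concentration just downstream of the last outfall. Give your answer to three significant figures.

23.1 mg/L

After outfall 1: Q = 5700 + 460.0 = 6160 L/s; C = (5700·2.200 + 460.0·100.0)/6160 = 9.503 mg/L.
After outfall 2: Q = 6160 + 219.0 = 6379 L/s; C = (6160·9.503 + 219.0·155.0)/6379 = 14.50 mg/L.
After outfall 3: Q = 6379 + 430.0 = 6809 L/s; C = (6379·14.50 + 430.0·150.0)/6809 = 23.06 mg/L.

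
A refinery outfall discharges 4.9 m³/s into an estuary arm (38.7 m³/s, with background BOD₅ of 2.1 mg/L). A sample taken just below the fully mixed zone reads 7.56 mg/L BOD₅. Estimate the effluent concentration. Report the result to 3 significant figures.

Mass balance: 38.70·2.100 + 4.900·Cₑ = 43.60·7.560
→ Cₑ = (43.60·7.560 − 38.70·2.100) / 4.900 = 50.68 mg/L.

50.7 mg/L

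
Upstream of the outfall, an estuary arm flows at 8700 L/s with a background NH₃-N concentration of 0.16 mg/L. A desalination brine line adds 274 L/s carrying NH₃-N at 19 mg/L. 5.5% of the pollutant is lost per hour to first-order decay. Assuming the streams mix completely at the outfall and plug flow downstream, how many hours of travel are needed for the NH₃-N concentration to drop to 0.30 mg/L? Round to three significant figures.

15.8 h

Flow-weighted average: C = (8700·0.1600 + 274.0·19.00) / 8974 = 6598/8974 = 0.7352 mg/L.
5.5%/h lost → k = −ln(1 − 0.055) = 0.05657 h⁻¹.
0.7352·exp(−k·t) = 0.30 → t = ln(0.7352/0.30)/k = 57050 s = 15.85 h.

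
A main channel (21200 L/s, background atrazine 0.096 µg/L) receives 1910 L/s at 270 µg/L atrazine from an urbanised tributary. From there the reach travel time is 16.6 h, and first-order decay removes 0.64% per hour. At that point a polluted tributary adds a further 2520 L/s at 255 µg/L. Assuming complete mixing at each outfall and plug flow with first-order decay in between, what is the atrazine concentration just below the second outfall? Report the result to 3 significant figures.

Mixed concentration C = ΣQC/ΣQ = (21200·0.09600 + 1910·270.0) / 23110 = 517700/23110 = 22.40 µg/L; combined flow 23110 L/s.
0.64%/h lost → k = −ln(1 − 0.0064) = 0.006421 h⁻¹.
Applying C = C₀e^(−kt): 22.40 × 0.8989 = 20.14 µg/L.
Second outfall: C = (23110·20.14 + 2520·255.0)/25630 = 43.23 µg/L.

43.2 µg/L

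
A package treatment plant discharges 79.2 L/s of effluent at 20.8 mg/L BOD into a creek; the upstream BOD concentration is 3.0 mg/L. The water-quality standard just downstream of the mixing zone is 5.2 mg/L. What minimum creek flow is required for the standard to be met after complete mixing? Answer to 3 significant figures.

562 L/s

Set C_mix = 5.2: (Q·3.000 + 79.20·20.80) / (Q + 79.20) = 5.2
→ Q = 79.20·(20.80 − 5.2)/(5.2 − 3.000) = 561.6 L/s.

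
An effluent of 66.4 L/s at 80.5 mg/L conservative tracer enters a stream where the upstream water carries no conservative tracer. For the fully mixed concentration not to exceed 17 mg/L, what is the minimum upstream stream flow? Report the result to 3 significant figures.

Set C_mix = 17: (Q·0 + 66.40·80.50) / (Q + 66.40) = 17
→ Q = 66.40·(80.50 − 17)/(17 − 0) = 248.0 L/s.

248 L/s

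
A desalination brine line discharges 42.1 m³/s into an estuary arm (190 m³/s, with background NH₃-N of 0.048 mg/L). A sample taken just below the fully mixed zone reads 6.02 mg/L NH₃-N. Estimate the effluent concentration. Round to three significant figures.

33.0 mg/L

Mass balance: 190.0·0.04800 + 42.10·Cₑ = 232.1·6.020
→ Cₑ = (232.1·6.020 − 190.0·0.04800) / 42.10 = 32.97 mg/L.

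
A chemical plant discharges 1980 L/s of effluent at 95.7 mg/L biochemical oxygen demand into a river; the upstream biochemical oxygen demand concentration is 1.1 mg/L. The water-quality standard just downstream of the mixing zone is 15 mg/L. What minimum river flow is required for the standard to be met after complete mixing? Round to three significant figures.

11500 L/s

Set C_mix = 15: (Q·1.100 + 1980·95.70) / (Q + 1980) = 15
→ Q = 1980·(95.70 − 15)/(15 − 1.100) = 11500 L/s.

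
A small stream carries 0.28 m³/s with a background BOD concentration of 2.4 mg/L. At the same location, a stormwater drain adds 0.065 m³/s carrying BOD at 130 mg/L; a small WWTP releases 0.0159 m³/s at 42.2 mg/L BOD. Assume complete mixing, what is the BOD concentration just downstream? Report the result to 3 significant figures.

27.1 mg/L

Flow-weighted average: C = (0.2800·2.400 + 0.06500·130.0 + 0.01590·42.20) / 0.3609 = 9.793/0.3609 = 27.13 mg/L.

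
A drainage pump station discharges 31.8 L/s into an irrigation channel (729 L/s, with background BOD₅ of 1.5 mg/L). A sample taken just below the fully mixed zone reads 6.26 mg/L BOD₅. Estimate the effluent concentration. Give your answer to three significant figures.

115 mg/L

Mass balance: 729.0·1.500 + 31.80·Cₑ = 760.8·6.260
→ Cₑ = (760.8·6.260 − 729.0·1.500) / 31.80 = 115.4 mg/L.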